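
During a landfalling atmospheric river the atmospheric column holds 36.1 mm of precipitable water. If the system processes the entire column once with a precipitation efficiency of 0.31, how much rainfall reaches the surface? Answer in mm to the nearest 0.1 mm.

Rainfall = ε × PW = 0.31 × 36.1 = 11.2 mm.

rainfall ≈ 11.2 mm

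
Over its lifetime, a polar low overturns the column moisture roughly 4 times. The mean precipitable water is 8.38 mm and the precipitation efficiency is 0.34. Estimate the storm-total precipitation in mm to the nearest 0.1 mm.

Each cycle deposits ε × PW = 0.34 × 8.38 = 2.8492 mm.
Over 4 cycles: 4 × 2.8492 = 11.4 mm.

precipitation ≈ 11.4 mm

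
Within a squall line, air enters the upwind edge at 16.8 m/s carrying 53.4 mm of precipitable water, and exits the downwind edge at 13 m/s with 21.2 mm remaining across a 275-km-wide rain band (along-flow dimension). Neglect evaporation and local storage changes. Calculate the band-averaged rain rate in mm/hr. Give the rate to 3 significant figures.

R ≈ 8.14 mm/hr

Column moisture flux per unit crosswind length is F = V × PW.
Inflow: F_in = 16.8 × 53.4 = 897.12 mm·m/s
Outflow: F_out = 13 × 21.2 = 275.6 mm·m/s
Steady-state rate R = (F_in − F_out)/L = (897.12 − 275.6) / 275000 m = 2.260e-03 mm/s.
R = 2.260e-03 × 3600 = 8.14 mm/hr.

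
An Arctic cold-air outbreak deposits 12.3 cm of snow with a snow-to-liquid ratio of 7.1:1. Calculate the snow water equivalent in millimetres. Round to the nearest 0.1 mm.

SWE ≈ 17.3 mm

SWE = snow depth / ratio = 12.3 cm / 7.1 = 1.732 cm = 17.3 mm.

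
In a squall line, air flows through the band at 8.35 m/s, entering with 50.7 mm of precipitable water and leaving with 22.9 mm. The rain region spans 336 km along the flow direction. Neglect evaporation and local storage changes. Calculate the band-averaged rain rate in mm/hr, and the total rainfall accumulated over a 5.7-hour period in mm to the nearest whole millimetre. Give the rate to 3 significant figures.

Column moisture flux per unit crosswind length is F = V × PW.
Inflow: F_in = 8.35 × 50.7 = 423.345 mm·m/s
Outflow: F_out = 8.35 × 22.9 = 191.215 mm·m/s
Steady-state rate R = (F_in − F_out)/L = (423.345 − 191.215) / 336000 m = 6.909e-04 mm/s.
R = 6.909e-04 × 3600 = 2.49 mm/hr.
Over 5.7 h: total = 2.49 × 5.7 = 14.193 ≈ 14 mm.

R ≈ 2.49 mm/hr; total ≈ 14 mm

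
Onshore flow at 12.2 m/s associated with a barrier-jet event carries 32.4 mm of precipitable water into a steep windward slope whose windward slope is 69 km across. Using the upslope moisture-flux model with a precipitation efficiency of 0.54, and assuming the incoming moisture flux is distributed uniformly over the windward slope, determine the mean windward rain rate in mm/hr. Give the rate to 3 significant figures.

R ≈ 11.1 mm/hr

Incoming column moisture flux per unit ridge length: F = V × PW = 12.2 × 32.4 = 395.28 mm·m/s.
Spread over the 69 km slope with efficiency ε = 0.54: R = ε·F/W = 0.54 × 395.28 / 69000 m = 3.093e-03 mm/s.
R = 3.093e-03 × 3600 = 11.1 mm/hr.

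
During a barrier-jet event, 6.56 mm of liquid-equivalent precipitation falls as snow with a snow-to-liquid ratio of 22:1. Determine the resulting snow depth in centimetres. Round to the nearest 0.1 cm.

Snow depth = liquid × ratio = 6.56 mm × 22 = 144.32 mm = 14.4 cm.

snow depth ≈ 14.4 cm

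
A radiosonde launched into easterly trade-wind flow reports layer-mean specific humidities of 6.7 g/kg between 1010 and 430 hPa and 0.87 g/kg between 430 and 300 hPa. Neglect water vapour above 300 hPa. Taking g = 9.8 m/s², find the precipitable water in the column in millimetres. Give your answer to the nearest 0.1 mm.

Precipitable water is the column-integrated vapour mass per unit area: PW = (1/g) Σ q̄ Δp, with q in kg/kg and Δp in Pa (1 kg/m² of water = 1 mm).
Layer 1010–430 hPa: Δp = 580 hPa = 58000 Pa, q̄ = 0.0067 kg/kg → 0.0067 × 58000 / 9.8 = 39.65 mm
Layer 430–300 hPa: Δp = 130 hPa = 13000 Pa, q̄ = 0.00087 kg/kg → 0.00087 × 13000 / 9.8 = 1.15 mm
PW = 39.65 + 1.15 = 40.80 ≈ 40.8 mm.

PW ≈ 40.8 mm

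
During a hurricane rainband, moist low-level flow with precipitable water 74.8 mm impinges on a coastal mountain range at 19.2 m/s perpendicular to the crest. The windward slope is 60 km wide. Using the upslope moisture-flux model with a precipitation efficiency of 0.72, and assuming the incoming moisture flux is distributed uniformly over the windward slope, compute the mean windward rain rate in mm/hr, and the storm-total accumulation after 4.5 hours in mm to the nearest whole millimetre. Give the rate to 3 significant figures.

Incoming column moisture flux per unit ridge length: F = V × PW = 19.2 × 74.8 = 1436.16 mm·m/s.
Spread over the 60 km slope with efficiency ε = 0.72: R = ε·F/W = 0.72 × 1436.16 / 60000 m = 1.723e-02 mm/s.
R = 1.723e-02 × 3600 = 62.0 mm/hr.
Over 4.5 h: total = 62.0 × 4.5 = 279 mm.

R ≈ 62.0 mm/hr; total ≈ 279 mm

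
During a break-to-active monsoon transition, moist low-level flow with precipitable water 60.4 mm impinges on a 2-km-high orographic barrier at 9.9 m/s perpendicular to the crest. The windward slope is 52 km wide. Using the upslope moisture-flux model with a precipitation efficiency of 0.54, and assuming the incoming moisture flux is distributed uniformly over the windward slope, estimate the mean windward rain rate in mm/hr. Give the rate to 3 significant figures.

R ≈ 22.4 mm/hr

Incoming column moisture flux per unit ridge length: F = V × PW = 9.9 × 60.4 = 597.96 mm·m/s.
Spread over the 52 km slope with efficiency ε = 0.54: R = ε·F/W = 0.54 × 597.96 / 52000 m = 6.210e-03 mm/s.
R = 6.210e-03 × 3600 = 22.4 mm/hr.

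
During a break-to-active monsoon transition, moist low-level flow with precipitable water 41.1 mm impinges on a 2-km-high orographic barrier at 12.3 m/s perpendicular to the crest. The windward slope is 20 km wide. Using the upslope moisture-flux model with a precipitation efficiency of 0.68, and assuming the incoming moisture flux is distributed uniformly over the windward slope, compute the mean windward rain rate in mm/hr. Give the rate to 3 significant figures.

Incoming column moisture flux per unit ridge length: F = V × PW = 12.3 × 41.1 = 505.53 mm·m/s.
Spread over the 20 km slope with efficiency ε = 0.68: R = ε·F/W = 0.68 × 505.53 / 20000 m = 1.719e-02 mm/s.
R = 1.719e-02 × 3600 = 61.9 mm/hr.

R ≈ 61.9 mm/hr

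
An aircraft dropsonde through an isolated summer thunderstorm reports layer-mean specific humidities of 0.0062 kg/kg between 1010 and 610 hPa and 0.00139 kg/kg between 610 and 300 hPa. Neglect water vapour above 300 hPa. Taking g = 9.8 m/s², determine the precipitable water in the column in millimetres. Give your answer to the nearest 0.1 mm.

Precipitable water is the column-integrated vapour mass per unit area: PW = (1/g) Σ q̄ Δp, with q in kg/kg and Δp in Pa (1 kg/m² of water = 1 mm).
Layer 1010–610 hPa: Δp = 400 hPa = 40000 Pa, q̄ = 0.0062 kg/kg → 0.0062 × 40000 / 9.8 = 25.31 mm
Layer 610–300 hPa: Δp = 310 hPa = 31000 Pa, q̄ = 0.00139 kg/kg → 0.00139 × 31000 / 9.8 = 4.40 mm
PW = 25.31 + 4.40 = 29.71 ≈ 29.7 mm.

PW ≈ 29.7 mm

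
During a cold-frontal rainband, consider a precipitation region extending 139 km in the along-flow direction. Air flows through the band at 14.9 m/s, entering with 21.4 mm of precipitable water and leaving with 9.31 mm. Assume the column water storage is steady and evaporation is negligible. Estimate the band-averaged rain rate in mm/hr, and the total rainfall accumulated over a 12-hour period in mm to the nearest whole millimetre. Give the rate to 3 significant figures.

R ≈ 4.67 mm/hr; total ≈ 56 mm

Column moisture flux per unit crosswind length is F = V × PW.
Inflow: F_in = 14.9 × 21.4 = 318.86 mm·m/s
Outflow: F_out = 14.9 × 9.31 = 138.719 mm·m/s
Steady-state rate R = (F_in − F_out)/L = (318.86 − 138.719) / 139000 m = 1.296e-03 mm/s.
R = 1.296e-03 × 3600 = 4.67 mm/hr.
Over 12 h: total = 4.67 × 12 = 56.04 ≈ 56 mm.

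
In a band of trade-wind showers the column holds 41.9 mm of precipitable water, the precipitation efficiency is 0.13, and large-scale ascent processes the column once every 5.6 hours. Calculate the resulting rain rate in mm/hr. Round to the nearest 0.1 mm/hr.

Each overturning extracts ε × PW = 0.13 × 41.9 = 5.447 mm.
Rate = ε·PW / τ = 5.447 / 5.6 h = 1.0 mm/hr.

R ≈ 1.0 mm/hr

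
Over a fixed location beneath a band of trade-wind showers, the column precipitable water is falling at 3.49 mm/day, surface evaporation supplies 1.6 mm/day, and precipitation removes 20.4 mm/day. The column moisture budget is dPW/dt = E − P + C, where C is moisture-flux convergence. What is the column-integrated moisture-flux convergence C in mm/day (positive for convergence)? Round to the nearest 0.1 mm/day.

C ≈ 15.3 mm/day

dPW/dt = -3.49 mm/day.
C = dPW/dt − E + P = (-3.49) − 1.6 + 20.4 = 15.3 mm/day.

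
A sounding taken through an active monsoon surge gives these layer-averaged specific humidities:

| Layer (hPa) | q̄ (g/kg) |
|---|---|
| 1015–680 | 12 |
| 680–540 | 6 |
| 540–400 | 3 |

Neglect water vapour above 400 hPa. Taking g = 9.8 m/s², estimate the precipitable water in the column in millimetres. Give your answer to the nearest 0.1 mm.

Precipitable water is the column-integrated vapour mass per unit area: PW = (1/g) Σ q̄ Δp, with q in kg/kg and Δp in Pa (1 kg/m² of water = 1 mm).
Layer 1015–680 hPa: Δp = 335 hPa = 33500 Pa, q̄ = 0.012 kg/kg → 0.012 × 33500 / 9.8 = 41.02 mm
Layer 680–540 hPa: Δp = 140 hPa = 14000 Pa, q̄ = 0.006 kg/kg → 0.006 × 14000 / 9.8 = 8.57 mm
Layer 540–400 hPa: Δp = 140 hPa = 14000 Pa, q̄ = 0.003 kg/kg → 0.003 × 14000 / 9.8 = 4.29 mm
PW = 41.02 + 8.57 + 4.29 = 53.88 ≈ 53.9 mm.

PW ≈ 53.9 mm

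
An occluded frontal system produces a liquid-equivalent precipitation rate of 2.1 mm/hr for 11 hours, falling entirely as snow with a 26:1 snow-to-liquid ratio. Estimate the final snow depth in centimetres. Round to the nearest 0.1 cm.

Liquid-equivalent depth = 2.1 × 11 = 23.1 mm.
Snow depth = 23.1 mm × 26 = 600.6 mm = 60.1 cm.

snow depth ≈ 60.1 cm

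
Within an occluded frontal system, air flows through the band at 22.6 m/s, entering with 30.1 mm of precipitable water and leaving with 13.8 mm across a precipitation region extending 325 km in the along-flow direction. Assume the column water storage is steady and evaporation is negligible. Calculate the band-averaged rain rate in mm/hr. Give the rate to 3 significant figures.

Column moisture flux per unit crosswind length is F = V × PW.
Inflow: F_in = 22.6 × 30.1 = 680.26 mm·m/s
Outflow: F_out = 22.6 × 13.8 = 311.88 mm·m/s
Steady-state rate R = (F_in − F_out)/L = (680.26 − 311.88) / 325000 m = 1.133e-03 mm/s.
R = 1.133e-03 × 3600 = 4.08 mm/hr.

R ≈ 4.08 mm/hr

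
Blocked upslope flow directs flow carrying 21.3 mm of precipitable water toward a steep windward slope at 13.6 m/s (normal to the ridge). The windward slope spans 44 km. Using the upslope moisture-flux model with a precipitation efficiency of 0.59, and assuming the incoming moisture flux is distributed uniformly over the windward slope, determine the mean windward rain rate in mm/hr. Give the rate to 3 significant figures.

Incoming column moisture flux per unit ridge length: F = V × PW = 13.6 × 21.3 = 289.68 mm·m/s.
Spread over the 44 km slope with efficiency ε = 0.59: R = ε·F/W = 0.59 × 289.68 / 44000 m = 3.884e-03 mm/s.
R = 3.884e-03 × 3600 = 14.0 mm/hr.

R ≈ 14.0 mm/hr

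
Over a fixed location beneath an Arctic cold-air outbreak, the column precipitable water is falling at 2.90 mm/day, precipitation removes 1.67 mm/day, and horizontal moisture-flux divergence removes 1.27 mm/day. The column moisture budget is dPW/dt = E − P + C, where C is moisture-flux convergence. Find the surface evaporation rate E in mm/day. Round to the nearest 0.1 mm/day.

E ≈ 0.0 mm/day

dPW/dt = -2.90 mm/day.
E = dPW/dt + P − C = (-2.90) + 1.67 − (-1.27) = 0.0 mm/day.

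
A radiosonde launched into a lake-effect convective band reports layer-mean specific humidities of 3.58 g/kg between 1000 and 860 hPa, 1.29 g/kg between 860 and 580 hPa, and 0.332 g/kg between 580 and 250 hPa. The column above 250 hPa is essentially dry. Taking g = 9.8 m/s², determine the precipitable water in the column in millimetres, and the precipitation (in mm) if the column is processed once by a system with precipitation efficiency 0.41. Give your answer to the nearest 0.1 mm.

PW ≈ 9.9 mm; precipitation ≈ 4.1 mm

Precipitable water is the column-integrated vapour mass per unit area: PW = (1/g) Σ q̄ Δp, with q in kg/kg and Δp in Pa (1 kg/m² of water = 1 mm).
Layer 1000–860 hPa: Δp = 140 hPa = 14000 Pa, q̄ = 0.00358 kg/kg → 0.00358 × 14000 / 9.8 = 5.11 mm
Layer 860–580 hPa: Δp = 280 hPa = 28000 Pa, q̄ = 0.00129 kg/kg → 0.00129 × 28000 / 9.8 = 3.69 mm
Layer 580–250 hPa: Δp = 330 hPa = 33000 Pa, q̄ = 0.000332 kg/kg → 0.000332 × 33000 / 9.8 = 1.12 mm
PW = 5.11 + 3.69 + 1.12 = 9.92 ≈ 9.9 mm.
Precipitation = ε × PW = 0.41 × 9.9 = 4.1 mm.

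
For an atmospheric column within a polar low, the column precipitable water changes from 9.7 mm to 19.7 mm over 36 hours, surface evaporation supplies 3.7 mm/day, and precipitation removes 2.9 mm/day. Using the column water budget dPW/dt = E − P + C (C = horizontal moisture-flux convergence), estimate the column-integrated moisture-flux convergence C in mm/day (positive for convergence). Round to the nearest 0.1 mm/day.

dPW/dt = (19.7 − 9.7) mm / (36/24 day) = +6.667 mm/day.
C = dPW/dt − E + P = (+6.667) − 3.7 + 2.9 = 5.9 mm/day.

C ≈ 5.9 mm/day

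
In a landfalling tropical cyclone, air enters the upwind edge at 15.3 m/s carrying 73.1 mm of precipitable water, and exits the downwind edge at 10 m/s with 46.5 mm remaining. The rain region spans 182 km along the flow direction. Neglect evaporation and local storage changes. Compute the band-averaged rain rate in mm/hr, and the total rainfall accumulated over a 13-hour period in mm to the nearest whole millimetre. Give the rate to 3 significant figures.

R ≈ 12.9 mm/hr; total ≈ 168 mm

Column moisture flux per unit crosswind length is F = V × PW.
Inflow: F_in = 15.3 × 73.1 = 1118.43 mm·m/s
Outflow: F_out = 10 × 46.5 = 465 mm·m/s
Steady-state rate R = (F_in − F_out)/L = (1118.43 − 465) / 182000 m = 3.590e-03 mm/s.
R = 3.590e-03 × 3600 = 12.9 mm/hr.
Over 13 h: total = 12.9 × 13 = 167.7 ≈ 168 mm.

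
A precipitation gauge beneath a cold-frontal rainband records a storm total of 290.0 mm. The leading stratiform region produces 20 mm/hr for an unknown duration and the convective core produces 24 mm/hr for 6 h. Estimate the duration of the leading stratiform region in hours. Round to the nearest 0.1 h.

duration ≈ 7.3 h

Known phases: 24 × 6 = 144 mm.
Remaining depth = 290.0 − 144 = 146 mm.
Duration = 146 / 20 = 7.3 h.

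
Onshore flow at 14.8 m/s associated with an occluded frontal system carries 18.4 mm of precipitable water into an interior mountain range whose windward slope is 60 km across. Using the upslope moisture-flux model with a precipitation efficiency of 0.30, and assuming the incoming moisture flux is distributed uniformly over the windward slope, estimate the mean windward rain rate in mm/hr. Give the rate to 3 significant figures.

Incoming column moisture flux per unit ridge length: F = V × PW = 14.8 × 18.4 = 272.32 mm·m/s.
Spread over the 60 km slope with efficiency ε = 0.30: R = ε·F/W = 0.30 × 272.32 / 60000 m = 1.362e-03 mm/s.
R = 1.362e-03 × 3600 = 4.90 mm/hr.

R ≈ 4.90 mm/hr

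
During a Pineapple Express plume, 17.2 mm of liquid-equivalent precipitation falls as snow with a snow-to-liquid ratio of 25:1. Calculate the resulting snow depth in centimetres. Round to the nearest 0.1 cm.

Snow depth = liquid × ratio = 17.2 mm × 25 = 430 mm = 43.0 cm.

snow depth ≈ 43.0 cm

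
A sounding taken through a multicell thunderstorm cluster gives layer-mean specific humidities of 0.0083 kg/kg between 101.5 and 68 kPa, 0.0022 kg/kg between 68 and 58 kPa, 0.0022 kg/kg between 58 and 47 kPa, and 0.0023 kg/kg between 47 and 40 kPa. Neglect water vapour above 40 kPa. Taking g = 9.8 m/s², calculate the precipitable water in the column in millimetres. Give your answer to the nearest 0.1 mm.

PW ≈ 34.7 mm

Precipitable water is the column-integrated vapour mass per unit area: PW = (1/g) Σ q̄ Δp, with q in kg/kg and Δp in Pa (1 kg/m² of water = 1 mm).
Layer 101.5–68 kPa: Δp = 335 hPa = 33500 Pa, q̄ = 0.0083 kg/kg → 0.0083 × 33500 / 9.8 = 28.37 mm
Layer 68–58 kPa: Δp = 100 hPa = 10000 Pa, q̄ = 0.0022 kg/kg → 0.0022 × 10000 / 9.8 = 2.24 mm
Layer 58–47 kPa: Δp = 110 hPa = 11000 Pa, q̄ = 0.0022 kg/kg → 0.0022 × 11000 / 9.8 = 2.47 mm
Layer 47–40 kPa: Δp = 70 hPa = 7000 Pa, q̄ = 0.0023 kg/kg → 0.0023 × 7000 / 9.8 = 1.64 mm
PW = 28.37 + 2.24 + 2.47 + 1.64 = 34.72 ≈ 34.7 mm.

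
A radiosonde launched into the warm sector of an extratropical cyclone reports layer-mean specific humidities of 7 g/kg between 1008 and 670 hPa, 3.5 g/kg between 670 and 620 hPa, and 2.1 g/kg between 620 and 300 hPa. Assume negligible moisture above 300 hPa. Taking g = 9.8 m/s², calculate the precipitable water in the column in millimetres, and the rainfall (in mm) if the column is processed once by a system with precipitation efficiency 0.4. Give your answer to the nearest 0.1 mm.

Precipitable water is the column-integrated vapour mass per unit area: PW = (1/g) Σ q̄ Δp, with q in kg/kg and Δp in Pa (1 kg/m² of water = 1 mm).
Layer 1008–670 hPa: Δp = 338 hPa = 33800 Pa, q̄ = 0.007 kg/kg → 0.007 × 33800 / 9.8 = 24.14 mm
Layer 670–620 hPa: Δp = 50 hPa = 5000 Pa, q̄ = 0.0035 kg/kg → 0.0035 × 5000 / 9.8 = 1.79 mm
Layer 620–300 hPa: Δp = 320 hPa = 32000 Pa, q̄ = 0.0021 kg/kg → 0.0021 × 32000 / 9.8 = 6.86 mm
PW = 24.14 + 1.79 + 6.86 = 32.79 ≈ 32.8 mm.
Rainfall = ε × PW = 0.4 × 32.8 = 13.1 mm.

PW ≈ 32.8 mm; rainfall ≈ 13.1 mm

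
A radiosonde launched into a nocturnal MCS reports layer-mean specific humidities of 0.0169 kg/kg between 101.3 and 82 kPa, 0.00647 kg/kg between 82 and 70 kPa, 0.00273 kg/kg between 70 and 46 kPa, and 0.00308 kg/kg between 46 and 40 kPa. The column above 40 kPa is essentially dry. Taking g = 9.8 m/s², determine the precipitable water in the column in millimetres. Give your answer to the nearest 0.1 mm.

PW ≈ 49.8 mm

Precipitable water is the column-integrated vapour mass per unit area: PW = (1/g) Σ q̄ Δp, with q in kg/kg and Δp in Pa (1 kg/m² of water = 1 mm).
Layer 101.3–82 kPa: Δp = 193 hPa = 19300 Pa, q̄ = 0.0169 kg/kg → 0.0169 × 19300 / 9.8 = 33.28 mm
Layer 82–70 kPa: Δp = 120 hPa = 12000 Pa, q̄ = 0.00647 kg/kg → 0.00647 × 12000 / 9.8 = 7.92 mm
Layer 70–46 kPa: Δp = 240 hPa = 24000 Pa, q̄ = 0.00273 kg/kg → 0.00273 × 24000 / 9.8 = 6.69 mm
Layer 46–40 kPa: Δp = 60 hPa = 6000 Pa, q̄ = 0.00308 kg/kg → 0.00308 × 6000 / 9.8 = 1.89 mm
PW = 33.28 + 7.92 + 6.69 + 1.89 = 49.78 ≈ 49.8 mm.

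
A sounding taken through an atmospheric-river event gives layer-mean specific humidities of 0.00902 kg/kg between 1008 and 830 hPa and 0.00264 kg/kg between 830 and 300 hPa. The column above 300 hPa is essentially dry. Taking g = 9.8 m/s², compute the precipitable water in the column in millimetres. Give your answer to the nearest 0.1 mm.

Precipitable water is the column-integrated vapour mass per unit area: PW = (1/g) Σ q̄ Δp, with q in kg/kg and Δp in Pa (1 kg/m² of water = 1 mm).
Layer 1008–830 hPa: Δp = 178 hPa = 17800 Pa, q̄ = 0.00902 kg/kg → 0.00902 × 17800 / 9.8 = 16.38 mm
Layer 830–300 hPa: Δp = 530 hPa = 53000 Pa, q̄ = 0.00264 kg/kg → 0.00264 × 53000 / 9.8 = 14.28 mm
PW = 16.38 + 14.28 = 30.66 ≈ 30.7 mm.

PW ≈ 30.7 mm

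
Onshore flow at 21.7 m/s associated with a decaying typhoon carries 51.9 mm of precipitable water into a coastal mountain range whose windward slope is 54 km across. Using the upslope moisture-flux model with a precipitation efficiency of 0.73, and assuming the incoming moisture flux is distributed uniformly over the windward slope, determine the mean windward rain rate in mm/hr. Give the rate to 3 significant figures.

R ≈ 54.8 mm/hr

Incoming column moisture flux per unit ridge length: F = V × PW = 21.7 × 51.9 = 1126.23 mm·m/s.
Spread over the 54 km slope with efficiency ε = 0.73: R = ε·F/W = 0.73 × 1126.23 / 54000 m = 1.522e-02 mm/s.
R = 1.522e-02 × 3600 = 54.8 mm/hr.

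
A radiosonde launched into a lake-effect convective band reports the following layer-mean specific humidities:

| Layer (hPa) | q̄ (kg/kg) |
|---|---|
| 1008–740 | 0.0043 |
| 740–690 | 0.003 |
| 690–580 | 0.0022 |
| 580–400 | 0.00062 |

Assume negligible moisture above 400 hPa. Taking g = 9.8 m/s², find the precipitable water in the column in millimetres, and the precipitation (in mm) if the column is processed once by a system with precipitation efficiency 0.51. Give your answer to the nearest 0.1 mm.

Precipitable water is the column-integrated vapour mass per unit area: PW = (1/g) Σ q̄ Δp, with q in kg/kg and Δp in Pa (1 kg/m² of water = 1 mm).
Layer 1008–740 hPa: Δp = 268 hPa = 26800 Pa, q̄ = 0.0043 kg/kg → 0.0043 × 26800 / 9.8 = 11.76 mm
Layer 740–690 hPa: Δp = 50 hPa = 5000 Pa, q̄ = 0.003 kg/kg → 0.003 × 5000 / 9.8 = 1.53 mm
Layer 690–580 hPa: Δp = 110 hPa = 11000 Pa, q̄ = 0.0022 kg/kg → 0.0022 × 11000 / 9.8 = 2.47 mm
Layer 580–400 hPa: Δp = 180 hPa = 18000 Pa, q̄ = 0.00062 kg/kg → 0.00062 × 18000 / 9.8 = 1.14 mm
PW = 11.76 + 1.53 + 2.47 + 1.14 = 16.90 ≈ 16.9 mm.
Precipitation = ε × PW = 0.51 × 16.9 = 8.6 mm.

PW ≈ 16.9 mm; precipitation ≈ 8.6 mm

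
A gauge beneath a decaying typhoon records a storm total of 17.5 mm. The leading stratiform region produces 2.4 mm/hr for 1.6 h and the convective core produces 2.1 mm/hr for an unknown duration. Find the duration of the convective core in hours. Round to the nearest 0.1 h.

Known phases: 2.4 × 1.6 = 3.84 mm.
Remaining depth = 17.5 − 3.84 = 13.66 mm.
Duration = 13.66 / 2.1 = 6.5 h.

duration ≈ 6.5 h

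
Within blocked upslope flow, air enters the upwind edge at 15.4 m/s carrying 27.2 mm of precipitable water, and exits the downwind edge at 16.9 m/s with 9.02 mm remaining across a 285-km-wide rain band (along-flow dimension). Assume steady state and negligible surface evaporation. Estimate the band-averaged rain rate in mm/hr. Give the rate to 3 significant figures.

R ≈ 3.37 mm/hr

Column moisture flux per unit crosswind length is F = V × PW.
Inflow: F_in = 15.4 × 27.2 = 418.88 mm·m/s
Outflow: F_out = 16.9 × 9.02 = 152.438 mm·m/s
Steady-state rate R = (F_in − F_out)/L = (418.88 − 152.438) / 285000 m = 9.349e-04 mm/s.
R = 9.349e-04 × 3600 = 3.37 mm/hr.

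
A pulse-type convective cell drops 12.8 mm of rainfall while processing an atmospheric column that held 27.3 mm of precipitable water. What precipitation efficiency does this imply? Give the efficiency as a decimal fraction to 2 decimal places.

ε ≈ 0.47

ε = rainfall / PW = 12.8 / 27.3 = 0.47.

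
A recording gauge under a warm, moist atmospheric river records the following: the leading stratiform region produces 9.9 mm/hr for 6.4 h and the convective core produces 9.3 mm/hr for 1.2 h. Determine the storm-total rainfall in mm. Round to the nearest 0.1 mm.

total ≈ 74.5 mm

Total = Σ Rᵢ Δtᵢ = 9.9 × 6.4 + 9.3 × 1.2
      = 63.36 + 11.16 = 74.5 mm.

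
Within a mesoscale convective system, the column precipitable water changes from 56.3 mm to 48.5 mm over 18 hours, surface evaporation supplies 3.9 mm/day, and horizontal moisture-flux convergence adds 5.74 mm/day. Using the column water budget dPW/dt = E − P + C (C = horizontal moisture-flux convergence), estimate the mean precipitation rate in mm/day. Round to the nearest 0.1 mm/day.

P ≈ 20.0 mm/day

dPW/dt = (48.5 − 56.3) mm / (18/24 day) = -10.400 mm/day.
P = E + C − dPW/dt = 3.9 + (5.74) − (-10.400) = 20.0 mm/day.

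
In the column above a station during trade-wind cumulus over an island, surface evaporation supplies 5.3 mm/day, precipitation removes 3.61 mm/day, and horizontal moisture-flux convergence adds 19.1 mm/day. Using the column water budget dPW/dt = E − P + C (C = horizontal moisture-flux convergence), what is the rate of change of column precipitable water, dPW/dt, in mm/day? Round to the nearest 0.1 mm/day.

dPW/dt = E − P + C = 5.3 − 3.61 + (19.1) = 20.8 mm/day.

dPW/dt ≈ 20.8 mm/day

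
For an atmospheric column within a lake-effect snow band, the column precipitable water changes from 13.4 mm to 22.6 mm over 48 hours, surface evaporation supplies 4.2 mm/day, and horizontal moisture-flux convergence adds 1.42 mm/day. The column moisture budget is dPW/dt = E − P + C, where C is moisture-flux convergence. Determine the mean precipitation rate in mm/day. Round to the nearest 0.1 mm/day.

dPW/dt = (22.6 − 13.4) mm / (48/24 day) = +4.600 mm/day.
P = E + C − dPW/dt = 4.2 + (1.42) − (+4.600) = 1.0 mm/day.

P ≈ 1.0 mm/day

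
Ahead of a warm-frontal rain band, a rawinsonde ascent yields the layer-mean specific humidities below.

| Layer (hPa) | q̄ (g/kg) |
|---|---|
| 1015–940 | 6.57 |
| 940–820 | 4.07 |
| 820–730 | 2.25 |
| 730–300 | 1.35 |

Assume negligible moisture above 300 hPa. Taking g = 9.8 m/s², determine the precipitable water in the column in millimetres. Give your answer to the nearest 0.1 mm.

PW ≈ 18.0 mm

Precipitable water is the column-integrated vapour mass per unit area: PW = (1/g) Σ q̄ Δp, with q in kg/kg and Δp in Pa (1 kg/m² of water = 1 mm).
Layer 1015–940 hPa: Δp = 75 hPa = 7500 Pa, q̄ = 0.00657 kg/kg → 0.00657 × 7500 / 9.8 = 5.03 mm
Layer 940–820 hPa: Δp = 120 hPa = 12000 Pa, q̄ = 0.00407 kg/kg → 0.00407 × 12000 / 9.8 = 4.98 mm
Layer 820–730 hPa: Δp = 90 hPa = 9000 Pa, q̄ = 0.00225 kg/kg → 0.00225 × 9000 / 9.8 = 2.07 mm
Layer 730–300 hPa: Δp = 430 hPa = 43000 Pa, q̄ = 0.00135 kg/kg → 0.00135 × 43000 / 9.8 = 5.92 mm
PW = 5.03 + 4.98 + 2.07 + 5.92 = 18.00 ≈ 18.0 mm.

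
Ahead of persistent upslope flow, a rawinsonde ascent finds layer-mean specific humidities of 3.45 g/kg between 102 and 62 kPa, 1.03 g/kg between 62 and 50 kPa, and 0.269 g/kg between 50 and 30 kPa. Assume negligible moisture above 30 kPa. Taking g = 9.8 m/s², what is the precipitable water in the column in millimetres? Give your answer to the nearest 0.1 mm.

Precipitable water is the column-integrated vapour mass per unit area: PW = (1/g) Σ q̄ Δp, with q in kg/kg and Δp in Pa (1 kg/m² of water = 1 mm).
Layer 102–62 kPa: Δp = 400 hPa = 40000 Pa, q̄ = 0.00345 kg/kg → 0.00345 × 40000 / 9.8 = 14.08 mm
Layer 62–50 kPa: Δp = 120 hPa = 12000 Pa, q̄ = 0.00103 kg/kg → 0.00103 × 12000 / 9.8 = 1.26 mm
Layer 50–30 kPa: Δp = 200 hPa = 20000 Pa, q̄ = 0.000269 kg/kg → 0.000269 × 20000 / 9.8 = 0.55 mm
PW = 14.08 + 1.26 + 0.55 = 15.89 ≈ 15.9 mm.

PW ≈ 15.9 mm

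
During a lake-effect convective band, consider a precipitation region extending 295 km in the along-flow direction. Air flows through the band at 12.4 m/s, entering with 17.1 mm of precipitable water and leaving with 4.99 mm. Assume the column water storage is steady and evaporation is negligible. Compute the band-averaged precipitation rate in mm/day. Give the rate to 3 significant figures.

R ≈ 44.0 mm/day

Column moisture flux per unit crosswind length is F = V × PW.
Inflow: F_in = 12.4 × 17.1 = 212.04 mm·m/s
Outflow: F_out = 12.4 × 4.99 = 61.876 mm·m/s
Steady-state rate R = (F_in − F_out)/L = (212.04 − 61.876) / 295000 m = 5.090e-04 mm/s.
R = 5.090e-04 × 3600 × 24 = 44.0 mm/day.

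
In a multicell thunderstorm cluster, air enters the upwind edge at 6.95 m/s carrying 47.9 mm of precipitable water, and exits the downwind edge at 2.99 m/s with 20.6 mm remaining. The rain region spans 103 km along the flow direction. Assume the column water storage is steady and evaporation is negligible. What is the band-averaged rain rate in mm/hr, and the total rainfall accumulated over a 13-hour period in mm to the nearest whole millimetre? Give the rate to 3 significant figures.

R ≈ 9.48 mm/hr; total ≈ 123 mm

Column moisture flux per unit crosswind length is F = V × PW.
Inflow: F_in = 6.95 × 47.9 = 332.905 mm·m/s
Outflow: F_out = 2.99 × 20.6 = 61.594 mm·m/s
Steady-state rate R = (F_in − F_out)/L = (332.905 − 61.594) / 103000 m = 2.634e-03 mm/s.
R = 2.634e-03 × 3600 = 9.48 mm/hr.
Over 13 h: total = 9.48 × 13 = 123.24 ≈ 123 mm.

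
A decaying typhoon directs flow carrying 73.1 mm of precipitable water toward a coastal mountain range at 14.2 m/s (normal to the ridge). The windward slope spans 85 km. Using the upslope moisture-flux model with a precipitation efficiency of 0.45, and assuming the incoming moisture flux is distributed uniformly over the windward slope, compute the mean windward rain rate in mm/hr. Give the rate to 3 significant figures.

R ≈ 19.8 mm/hr

Incoming column moisture flux per unit ridge length: F = V × PW = 14.2 × 73.1 = 1038.02 mm·m/s.
Spread over the 85 km slope with efficiency ε = 0.45: R = ε·F/W = 0.45 × 1038.02 / 85000 m = 5.495e-03 mm/s.
R = 5.495e-03 × 3600 = 19.8 mm/hr.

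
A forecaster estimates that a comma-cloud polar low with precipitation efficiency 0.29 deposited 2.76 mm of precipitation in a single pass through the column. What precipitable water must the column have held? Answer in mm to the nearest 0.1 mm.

PW = precipitation / ε = 2.76 / 0.29 = 9.5 mm.

PW ≈ 9.5 mm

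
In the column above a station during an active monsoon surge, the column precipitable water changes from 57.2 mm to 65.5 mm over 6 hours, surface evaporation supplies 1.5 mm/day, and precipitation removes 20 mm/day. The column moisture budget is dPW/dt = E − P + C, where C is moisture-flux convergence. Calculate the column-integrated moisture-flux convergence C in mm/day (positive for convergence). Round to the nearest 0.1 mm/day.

C ≈ 51.7 mm/day

dPW/dt = (65.5 − 57.2) mm / (6/24 day) = +33.200 mm/day.
C = dPW/dt − E + P = (+33.200) − 1.5 + 20 = 51.7 mm/day.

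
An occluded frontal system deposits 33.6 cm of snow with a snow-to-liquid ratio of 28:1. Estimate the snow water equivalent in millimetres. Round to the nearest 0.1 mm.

SWE ≈ 12.0 mm

SWE = snow depth / ratio = 33.6 cm / 28 = 1.200 cm = 12.0 mm.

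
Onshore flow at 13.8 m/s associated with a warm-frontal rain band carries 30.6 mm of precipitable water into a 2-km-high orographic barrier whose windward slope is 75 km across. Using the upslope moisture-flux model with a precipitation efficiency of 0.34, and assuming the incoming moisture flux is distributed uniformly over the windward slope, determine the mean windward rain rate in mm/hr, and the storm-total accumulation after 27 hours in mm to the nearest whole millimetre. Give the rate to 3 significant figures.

R ≈ 6.89 mm/hr; total ≈ 186 mm

Incoming column moisture flux per unit ridge length: F = V × PW = 13.8 × 30.6 = 422.28 mm·m/s.
Spread over the 75 km slope with efficiency ε = 0.34: R = ε·F/W = 0.34 × 422.28 / 75000 m = 1.914e-03 mm/s.
R = 1.914e-03 × 3600 = 6.89 mm/hr.
Over 27 h: total = 6.89 × 27 = 186.03 ≈ 186 mm.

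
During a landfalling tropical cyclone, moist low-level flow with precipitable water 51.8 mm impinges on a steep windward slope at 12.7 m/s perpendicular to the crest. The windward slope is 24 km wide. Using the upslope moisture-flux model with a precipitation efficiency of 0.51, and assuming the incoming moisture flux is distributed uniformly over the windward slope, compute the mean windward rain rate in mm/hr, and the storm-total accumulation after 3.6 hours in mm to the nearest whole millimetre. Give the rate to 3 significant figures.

Incoming column moisture flux per unit ridge length: F = V × PW = 12.7 × 51.8 = 657.86 mm·m/s.
Spread over the 24 km slope with efficiency ε = 0.51: R = ε·F/W = 0.51 × 657.86 / 24000 m = 1.398e-02 mm/s.
R = 1.398e-02 × 3600 = 50.3 mm/hr.
Over 3.6 h: total = 50.3 × 3.6 = 181.08 ≈ 181 mm.

R ≈ 50.3 mm/hr; total ≈ 181 mm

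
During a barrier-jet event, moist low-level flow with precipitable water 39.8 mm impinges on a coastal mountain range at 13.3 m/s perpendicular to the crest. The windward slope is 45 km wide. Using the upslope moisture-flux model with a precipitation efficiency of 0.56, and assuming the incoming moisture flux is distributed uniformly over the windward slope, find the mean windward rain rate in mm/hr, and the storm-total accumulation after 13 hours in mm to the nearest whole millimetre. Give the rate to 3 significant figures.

R ≈ 23.7 mm/hr; total ≈ 308 mm

Incoming column moisture flux per unit ridge length: F = V × PW = 13.3 × 39.8 = 529.34 mm·m/s.
Spread over the 45 km slope with efficiency ε = 0.56: R = ε·F/W = 0.56 × 529.34 / 45000 m = 6.587e-03 mm/s.
R = 6.587e-03 × 3600 = 23.7 mm/hr.
Over 13 h: total = 23.7 × 13 = 308.1 ≈ 308 mm.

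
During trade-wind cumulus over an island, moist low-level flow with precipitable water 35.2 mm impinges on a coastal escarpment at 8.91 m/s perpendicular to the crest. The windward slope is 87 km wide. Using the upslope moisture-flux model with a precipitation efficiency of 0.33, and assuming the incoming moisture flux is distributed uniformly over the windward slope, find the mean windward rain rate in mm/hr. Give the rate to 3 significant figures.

Incoming column moisture flux per unit ridge length: F = V × PW = 8.91 × 35.2 = 313.632 mm·m/s.
Spread over the 87 km slope with efficiency ε = 0.33: R = ε·F/W = 0.33 × 313.632 / 87000 m = 1.190e-03 mm/s.
R = 1.190e-03 × 3600 = 4.28 mm/hr.

R ≈ 4.28 mm/hr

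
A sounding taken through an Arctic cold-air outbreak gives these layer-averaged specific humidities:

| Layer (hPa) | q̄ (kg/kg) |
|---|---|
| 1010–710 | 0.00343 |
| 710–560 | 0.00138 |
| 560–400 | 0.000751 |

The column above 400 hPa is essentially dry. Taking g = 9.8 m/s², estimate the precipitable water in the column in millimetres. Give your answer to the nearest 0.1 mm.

Precipitable water is the column-integrated vapour mass per unit area: PW = (1/g) Σ q̄ Δp, with q in kg/kg and Δp in Pa (1 kg/m² of water = 1 mm).
Layer 1010–710 hPa: Δp = 300 hPa = 30000 Pa, q̄ = 0.00343 kg/kg → 0.00343 × 30000 / 9.8 = 10.50 mm
Layer 710–560 hPa: Δp = 150 hPa = 15000 Pa, q̄ = 0.00138 kg/kg → 0.00138 × 15000 / 9.8 = 2.11 mm
Layer 560–400 hPa: Δp = 160 hPa = 16000 Pa, q̄ = 0.000751 kg/kg → 0.000751 × 16000 / 9.8 = 1.23 mm
PW = 10.50 + 2.11 + 1.23 = 13.84 ≈ 13.8 mm.

PW ≈ 13.8 mm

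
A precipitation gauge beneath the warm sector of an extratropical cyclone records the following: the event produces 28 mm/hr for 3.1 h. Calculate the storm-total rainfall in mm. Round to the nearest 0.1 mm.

total ≈ 86.8 mm

Total = Σ Rᵢ Δtᵢ = 28 × 3.1
      = 86.8 = 86.8 mm.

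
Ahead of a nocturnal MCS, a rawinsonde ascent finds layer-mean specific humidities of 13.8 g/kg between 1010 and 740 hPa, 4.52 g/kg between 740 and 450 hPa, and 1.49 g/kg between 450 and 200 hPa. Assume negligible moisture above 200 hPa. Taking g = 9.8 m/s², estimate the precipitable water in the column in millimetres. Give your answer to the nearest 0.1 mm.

PW ≈ 55.2 mm

Precipitable water is the column-integrated vapour mass per unit area: PW = (1/g) Σ q̄ Δp, with q in kg/kg and Δp in Pa (1 kg/m² of water = 1 mm).
Layer 1010–740 hPa: Δp = 270 hPa = 27000 Pa, q̄ = 0.0138 kg/kg → 0.0138 × 27000 / 9.8 = 38.02 mm
Layer 740–450 hPa: Δp = 290 hPa = 29000 Pa, q̄ = 0.00452 kg/kg → 0.00452 × 29000 / 9.8 = 13.38 mm
Layer 450–200 hPa: Δp = 250 hPa = 25000 Pa, q̄ = 0.00149 kg/kg → 0.00149 × 25000 / 9.8 = 3.80 mm
PW = 38.02 + 13.38 + 3.80 = 55.20 ≈ 55.2 mm.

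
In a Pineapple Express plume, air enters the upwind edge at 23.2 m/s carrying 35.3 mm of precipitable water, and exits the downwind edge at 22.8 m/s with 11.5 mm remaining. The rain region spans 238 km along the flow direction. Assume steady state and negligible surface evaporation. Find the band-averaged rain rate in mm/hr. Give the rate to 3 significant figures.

R ≈ 8.42 mm/hr

Column moisture flux per unit crosswind length is F = V × PW.
Inflow: F_in = 23.2 × 35.3 = 818.96 mm·m/s
Outflow: F_out = 22.8 × 11.5 = 262.2 mm·m/s
Steady-state rate R = (F_in − F_out)/L = (818.96 − 262.2) / 238000 m = 2.339e-03 mm/s.
R = 2.339e-03 × 3600 = 8.42 mm/hr.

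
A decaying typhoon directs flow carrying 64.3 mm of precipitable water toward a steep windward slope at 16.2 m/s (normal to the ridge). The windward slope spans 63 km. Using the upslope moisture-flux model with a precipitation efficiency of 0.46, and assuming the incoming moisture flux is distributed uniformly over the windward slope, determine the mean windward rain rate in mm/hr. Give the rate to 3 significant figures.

Incoming column moisture flux per unit ridge length: F = V × PW = 16.2 × 64.3 = 1041.66 mm·m/s.
Spread over the 63 km slope with efficiency ε = 0.46: R = ε·F/W = 0.46 × 1041.66 / 63000 m = 7.606e-03 mm/s.
R = 7.606e-03 × 3600 = 27.4 mm/hr.

R ≈ 27.4 mm/hr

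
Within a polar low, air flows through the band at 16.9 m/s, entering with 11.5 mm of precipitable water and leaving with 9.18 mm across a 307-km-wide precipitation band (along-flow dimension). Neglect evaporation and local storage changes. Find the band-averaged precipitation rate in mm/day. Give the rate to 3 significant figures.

R ≈ 11.0 mm/day

Column moisture flux per unit crosswind length is F = V × PW.
Inflow: F_in = 16.9 × 11.5 = 194.35 mm·m/s
Outflow: F_out = 16.9 × 9.18 = 155.142 mm·m/s
Steady-state rate R = (F_in − F_out)/L = (194.35 − 155.142) / 307000 m = 1.277e-04 mm/s.
R = 1.277e-04 × 3600 × 24 = 11.0 mm/day.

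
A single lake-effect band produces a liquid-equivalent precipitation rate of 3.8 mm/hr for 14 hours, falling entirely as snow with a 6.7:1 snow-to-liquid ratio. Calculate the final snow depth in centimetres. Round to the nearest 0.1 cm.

snow depth ≈ 35.6 cm

Liquid-equivalent depth = 3.8 × 14 = 53.2 mm.
Snow depth = 53.2 mm × 6.7 = 356.44 mm = 35.6 cm.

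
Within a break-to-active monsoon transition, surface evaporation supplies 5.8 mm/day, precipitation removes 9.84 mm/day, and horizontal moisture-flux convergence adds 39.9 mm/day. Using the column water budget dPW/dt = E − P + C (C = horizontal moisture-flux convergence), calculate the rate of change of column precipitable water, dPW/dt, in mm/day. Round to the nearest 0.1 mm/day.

dPW/dt = E − P + C = 5.8 − 9.84 + (39.9) = 35.9 mm/day.

dPW/dt ≈ 35.9 mm/day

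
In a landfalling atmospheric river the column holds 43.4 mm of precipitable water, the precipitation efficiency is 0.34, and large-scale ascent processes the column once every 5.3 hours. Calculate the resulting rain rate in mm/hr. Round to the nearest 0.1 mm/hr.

R ≈ 2.8 mm/hr

Each overturning extracts ε × PW = 0.34 × 43.4 = 14.756 mm.
Rate = ε·PW / τ = 14.756 / 5.3 h = 2.8 mm/hr.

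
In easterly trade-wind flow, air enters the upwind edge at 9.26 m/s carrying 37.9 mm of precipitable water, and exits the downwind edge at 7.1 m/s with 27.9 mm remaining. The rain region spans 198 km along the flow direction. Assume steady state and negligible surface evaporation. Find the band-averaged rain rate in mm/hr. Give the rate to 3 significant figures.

R ≈ 2.78 mm/hr

Column moisture flux per unit crosswind length is F = V × PW.
Inflow: F_in = 9.26 × 37.9 = 350.954 mm·m/s
Outflow: F_out = 7.1 × 27.9 = 198.09 mm·m/s
Steady-state rate R = (F_in − F_out)/L = (350.954 − 198.09) / 198000 m = 7.720e-04 mm/s.
R = 7.720e-04 × 3600 = 2.78 mm/hr.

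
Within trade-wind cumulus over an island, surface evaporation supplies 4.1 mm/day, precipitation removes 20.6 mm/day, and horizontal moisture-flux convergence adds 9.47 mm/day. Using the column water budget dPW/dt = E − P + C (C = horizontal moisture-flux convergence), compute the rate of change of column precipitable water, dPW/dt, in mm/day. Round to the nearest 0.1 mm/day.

dPW/dt = E − P + C = 4.1 − 20.6 + (9.47) = -7.0 mm/day.

dPW/dt ≈ -7.0 mm/day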